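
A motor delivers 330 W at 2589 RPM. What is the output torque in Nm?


omega = 2589 * 2*pi/60 = 271.1194 rad/s
tau = P / omega = 330 / 271.1194
= 1.2172 Nm


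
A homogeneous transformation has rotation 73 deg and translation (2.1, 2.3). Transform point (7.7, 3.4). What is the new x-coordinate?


x' = cos(theta)*px - sin(theta)*py + tx
= 0.2924*7.7 - 0.9563*3.4 + 2.1
= 1.0998


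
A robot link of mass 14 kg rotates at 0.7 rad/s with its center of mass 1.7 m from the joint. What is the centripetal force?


F = m * omega^2 * r
= 14 * 0.7^2 * 1.7
= 14 * 0.49 * 1.7
= 11.662 N


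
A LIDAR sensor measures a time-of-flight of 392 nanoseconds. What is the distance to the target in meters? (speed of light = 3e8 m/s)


tof = 392 ns = 3.92e-07 s
dist = c * tof / 2
= 3e8 * 3.92e-07 / 2
= 58.8 m


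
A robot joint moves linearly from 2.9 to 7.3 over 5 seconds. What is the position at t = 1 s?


s = t/T = 1/5 = 0.2
p(t) = p0 + (pf-p0)*s
= 2.9 + (7.3 - 2.9) * 0.2
= 3.78


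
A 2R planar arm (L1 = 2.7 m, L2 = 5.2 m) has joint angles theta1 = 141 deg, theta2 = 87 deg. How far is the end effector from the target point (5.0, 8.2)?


End effector via forward kinematics:
x = L1*cos(t1) + L2*cos(t1+t2) = -5.5778
y = L1*sin(t1) + L2*sin(t1+t2) = -2.1652
Distance to target:
d = sqrt((5.0 - -5.5778)^2 + (8.2 - -2.1652)^2)
= sqrt(111.8893 + 107.4371)
= 14.8097 m


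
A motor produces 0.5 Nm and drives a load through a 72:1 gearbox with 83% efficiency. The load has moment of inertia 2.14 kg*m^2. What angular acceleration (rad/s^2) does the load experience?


tau_out = tau_motor * N * eta
= 0.5 * 72 * 0.83 = 29.88 Nm
alpha = tau_out / I = 29.88 / 2.14
= 13.9626 rad/s^2


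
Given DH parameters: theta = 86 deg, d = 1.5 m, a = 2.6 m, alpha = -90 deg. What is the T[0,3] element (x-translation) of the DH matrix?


T[0,3] = a * cos(theta)
= 2.6 * cos(86 deg)
= 2.6 * 0.0698
= 0.1814


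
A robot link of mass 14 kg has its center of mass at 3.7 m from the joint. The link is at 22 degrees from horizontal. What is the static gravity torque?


tau = m*g*L*cos(angle)
= 14 * 9.81 * 3.7 * cos(22 deg)
= 14 * 9.81 * 3.7 * 0.9272
= 471.1559 Nm


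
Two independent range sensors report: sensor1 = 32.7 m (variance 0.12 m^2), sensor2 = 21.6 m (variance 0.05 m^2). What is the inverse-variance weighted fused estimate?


w1 = (1/var1) / (1/var1 + 1/var2)
   = 8.3333 / (8.3333 + 20.0) = 0.2941
w2 = 1 - w1 = 0.7059
fused = w1*s1 + w2*s2 = 9.6176 + 15.2471
= 24.8647 m


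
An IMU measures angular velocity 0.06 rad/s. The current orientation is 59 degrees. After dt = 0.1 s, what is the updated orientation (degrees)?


delta_theta = w * dt = 0.06 * 0.1 = 0.006 rad
= 0.3438 deg
theta_new = 59 + 0.3438 = 59.3438 deg


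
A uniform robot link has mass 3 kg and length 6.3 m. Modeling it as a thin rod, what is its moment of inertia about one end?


I = (1/3) * m * L^2
= (1/3) * 3 * 6.3^2
= 0.333333 * 3 * 39.69
= 39.69 kg*m^2


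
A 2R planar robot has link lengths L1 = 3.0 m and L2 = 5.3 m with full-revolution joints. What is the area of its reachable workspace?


r_max = L1 + L2 = 8.3 m
r_min = |L1 - L2| = 2.3 m
Area = pi*(r_max^2 - r_min^2)
= pi*(68.89 - 5.29)
= pi * 63.6
= 199.8053 m^2


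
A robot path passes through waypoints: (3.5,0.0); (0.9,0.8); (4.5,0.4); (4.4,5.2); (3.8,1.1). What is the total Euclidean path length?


Segment lengths:
  seg1 = sqrt((-2.6)^2 + (0.8)^2) = 2.7203
  seg2 = sqrt((3.6)^2 + (-0.4)^2) = 3.6222
  seg3 = sqrt((-0.1)^2 + (4.8)^2) = 4.801
  seg4 = sqrt((-0.6)^2 + (-4.1)^2) = 4.1437
Total = 15.2872


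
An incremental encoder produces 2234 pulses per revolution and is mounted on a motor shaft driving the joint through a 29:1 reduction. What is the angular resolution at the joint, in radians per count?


counts per rev = 2234
effective counts at joint = 2234 * 29 = 64786
resolution = 2*pi / 64786
= 9.6984e-05 rad/count


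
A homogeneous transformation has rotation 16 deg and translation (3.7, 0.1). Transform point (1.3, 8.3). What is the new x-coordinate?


x' = cos(theta)*px - sin(theta)*py + tx
= 0.9613*1.3 - 0.2756*8.3 + 3.7
= 2.6619


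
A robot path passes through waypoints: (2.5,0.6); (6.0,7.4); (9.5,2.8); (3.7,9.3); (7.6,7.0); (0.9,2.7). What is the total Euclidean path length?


Segment lengths:
  seg1 = sqrt((3.5)^2 + (6.8)^2) = 7.6479
  seg2 = sqrt((3.5)^2 + (-4.6)^2) = 5.7801
  seg3 = sqrt((-5.8)^2 + (6.5)^2) = 8.7115
  seg4 = sqrt((3.9)^2 + (-2.3)^2) = 4.5277
  seg5 = sqrt((-6.7)^2 + (-4.3)^2) = 7.9612
Total = 34.6283


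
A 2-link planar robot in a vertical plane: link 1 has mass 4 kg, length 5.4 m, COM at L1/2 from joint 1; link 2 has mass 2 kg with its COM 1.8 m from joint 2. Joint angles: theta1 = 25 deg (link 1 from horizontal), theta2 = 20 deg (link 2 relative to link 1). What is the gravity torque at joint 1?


Horizontal distance from joint 1 to link-1 COM:
  x_c1 = (L1/2)*cos(t1) = 2.7 * 0.9063 = 2.447 m
Horizontal distance from joint 1 to link-2 COM:
  x_c2 = L1*cos(t1) + Lc2*cos(t1+t2)
       = 5.4*0.9063 + 1.8*0.7071 = 6.1669 m
tau1 = m1*g*x_c1 + m2*g*x_c2
     = 4*9.81*2.447 + 2*9.81*6.1669
     = 96.0215 + 120.9937
     = 217.0152 Nm


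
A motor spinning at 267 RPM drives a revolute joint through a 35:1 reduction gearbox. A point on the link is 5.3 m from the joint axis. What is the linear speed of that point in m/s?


omega_motor = 267 * 2*pi/60 = 27.9602 rad/s
omega_joint = omega_motor / 35 = 0.7989 rad/s
v = omega_joint * r = 0.7989 * 5.3
= 4.234 m/s


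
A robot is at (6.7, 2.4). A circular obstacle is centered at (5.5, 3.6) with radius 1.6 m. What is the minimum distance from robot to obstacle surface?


center_dist = sqrt((6.7-5.5)^2 + (2.4-3.6)^2)
= sqrt(1.44 + 1.44)
= 1.6971
min_dist = center_dist - radius = 1.6971 - 1.6 = 0.0971 m


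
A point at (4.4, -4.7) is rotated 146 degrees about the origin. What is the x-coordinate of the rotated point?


x' = x*cos(theta) - y*sin(theta)
cos(146 deg) = -0.829, sin(146 deg) = 0.5592
x' = 4.4 * -0.829 - -4.7 * 0.5592
= -3.6478 - -2.6282
= -1.0196


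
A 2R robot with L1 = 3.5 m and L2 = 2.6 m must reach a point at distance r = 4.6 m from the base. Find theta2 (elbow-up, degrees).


cos(theta2) = (r^2 - L1^2 - L2^2) / (2*L1*L2)
cos(theta2) = (21.16 - 12.25 - 6.76) / 18.2
cos(theta2) = 0.118132
theta2 = 83.2157 degrees


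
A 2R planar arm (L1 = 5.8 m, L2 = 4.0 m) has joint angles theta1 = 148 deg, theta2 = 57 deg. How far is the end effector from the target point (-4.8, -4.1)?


End effector via forward kinematics:
x = L1*cos(t1) + L2*cos(t1+t2) = -8.5439
y = L1*sin(t1) + L2*sin(t1+t2) = 1.3831
Distance to target:
d = sqrt((-4.8 - -8.5439)^2 + (-4.1 - 1.3831)^2)
= sqrt(14.0169 + 30.0639)
= 6.6393 m


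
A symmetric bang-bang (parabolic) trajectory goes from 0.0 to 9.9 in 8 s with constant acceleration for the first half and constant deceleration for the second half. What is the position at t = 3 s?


Symmetric rest-to-rest: each phase covers (pf-p0)/2 in time T/2. 0.5*a*(T/2)^2 = (pf-p0)/2 => a = 4*(pf-p0)/T^2
a = 4*(9.9-0.0)/8^2 = 0.6188
t = 3 is in the acceleration phase (t <= T/2).
p = p0 + 0.5*a*t^2 = 0.0 + 0.5*0.6188*3^2
= 2.7844


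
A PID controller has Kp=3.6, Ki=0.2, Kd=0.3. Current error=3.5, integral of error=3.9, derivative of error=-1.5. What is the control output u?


u = Kp*e + Ki*int(e) + Kd*de/dt
= 3.6*3.5 + 0.2*3.9 + 0.3*(-1.5)
= 12.6 + 0.78 + -0.45
= 12.93


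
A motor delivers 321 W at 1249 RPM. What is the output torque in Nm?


omega = 1249 * 2*pi/60 = 130.795 rad/s
tau = P / omega = 321 / 130.795
= 2.4542 Nm


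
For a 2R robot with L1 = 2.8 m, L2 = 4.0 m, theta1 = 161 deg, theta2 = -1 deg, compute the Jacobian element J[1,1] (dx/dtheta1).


J[1,1] = -L1*sin(t1) - L2*sin(t1+t2)
= -2.8*sin(161) - 4.0*sin(160)
= -2.2797


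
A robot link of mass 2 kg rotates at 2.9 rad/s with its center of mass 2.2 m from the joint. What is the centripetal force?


F = m * omega^2 * r
= 2 * 2.9^2 * 2.2
= 2 * 8.41 * 2.2
= 37.004 N


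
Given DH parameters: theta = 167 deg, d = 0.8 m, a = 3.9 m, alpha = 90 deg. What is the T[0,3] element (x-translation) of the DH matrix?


T[0,3] = a * cos(theta)
= 3.9 * cos(167 deg)
= 3.9 * -0.9744
= -3.8


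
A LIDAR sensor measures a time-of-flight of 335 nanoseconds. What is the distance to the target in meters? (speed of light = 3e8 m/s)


tof = 335 ns = 3.35e-07 s
dist = c * tof / 2
= 3e8 * 3.35e-07 / 2
= 50.25 m


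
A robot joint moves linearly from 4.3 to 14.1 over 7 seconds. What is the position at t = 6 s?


s = t/T = 6/7 = 0.8571
p(t) = p0 + (pf-p0)*s
= 4.3 + (14.1 - 4.3) * 0.8571
= 12.7


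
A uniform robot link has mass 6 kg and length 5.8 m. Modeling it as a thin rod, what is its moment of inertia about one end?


I = (1/3) * m * L^2
= (1/3) * 6 * 5.8^2
= 0.333333 * 6 * 33.64
= 67.28 kg*m^2


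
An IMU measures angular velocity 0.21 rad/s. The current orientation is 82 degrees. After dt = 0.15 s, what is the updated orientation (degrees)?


delta_theta = w * dt = 0.21 * 0.15 = 0.0315 rad
= 1.8048 deg
theta_new = 82 + 1.8048 = 83.8048 deg


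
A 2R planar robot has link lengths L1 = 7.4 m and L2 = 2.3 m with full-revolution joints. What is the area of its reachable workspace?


r_max = L1 + L2 = 9.7 m
r_min = |L1 - L2| = 5.1 m
Area = pi*(r_max^2 - r_min^2)
= pi*(94.09 - 26.01)
= pi * 68.08
= 213.8796 m^2


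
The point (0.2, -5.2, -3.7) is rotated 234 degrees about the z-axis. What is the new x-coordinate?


Rotation about z-axis: x' = x*cos(theta) - y*sin(theta)
= 0.2 * -0.5878 - -5.2 * -0.809
= -4.3244


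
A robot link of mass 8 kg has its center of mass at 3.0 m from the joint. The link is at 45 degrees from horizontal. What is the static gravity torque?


tau = m*g*L*cos(angle)
= 8 * 9.81 * 3.0 * cos(45 deg)
= 8 * 9.81 * 3.0 * 0.7071
= 166.4812 Nm


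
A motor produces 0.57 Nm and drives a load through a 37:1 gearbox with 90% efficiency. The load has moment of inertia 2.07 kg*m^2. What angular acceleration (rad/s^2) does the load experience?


tau_out = tau_motor * N * eta
= 0.57 * 37 * 0.9 = 18.981 Nm
alpha = tau_out / I = 18.981 / 2.07
= 9.1696 rad/s^2


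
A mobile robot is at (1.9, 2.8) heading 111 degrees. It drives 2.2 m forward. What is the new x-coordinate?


x_new = x0 + d*cos(theta)
= 1.9 + 2.2*cos(111)
= 1.9 + -0.7884
= 1.1116


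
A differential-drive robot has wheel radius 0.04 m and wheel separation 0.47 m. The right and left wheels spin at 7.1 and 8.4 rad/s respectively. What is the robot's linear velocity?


vR = r*wR = 0.04*7.1 = 0.284 m/s
vL = r*wL = 0.04*8.4 = 0.336 m/s
v = (vR+vL)/2 = 0.31 m/s
omega = (vR-vL)/L = -0.1106 rad/s
linear velocity = 0.31 m/s


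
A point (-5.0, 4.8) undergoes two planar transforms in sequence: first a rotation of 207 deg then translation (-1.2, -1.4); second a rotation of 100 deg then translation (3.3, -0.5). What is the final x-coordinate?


After transform 1:
x1 = cos(207)*-5.0 - sin(207)*4.8 + -1.2 = 5.4342
y1 = sin(207)*-5.0 + cos(207)*4.8 + -1.4 = -3.4069
After transform 2:
x2 = cos(100)*5.4342 - sin(100)*-3.4069 + 3.3
= 5.7115


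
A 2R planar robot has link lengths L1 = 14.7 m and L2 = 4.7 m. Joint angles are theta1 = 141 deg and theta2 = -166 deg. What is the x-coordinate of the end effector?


Convert angles to radians: theta1 = 2.4609, theta2 = -2.8972
x = L1*cos(theta1) + L2*cos(theta1+theta2)
x = -11.424 + 4.2596
x = -7.1644


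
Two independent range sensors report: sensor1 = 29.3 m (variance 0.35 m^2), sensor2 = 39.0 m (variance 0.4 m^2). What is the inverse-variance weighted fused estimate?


w1 = (1/var1) / (1/var1 + 1/var2)
   = 2.8571 / (2.8571 + 2.5) = 0.5333
w2 = 1 - w1 = 0.4667
fused = w1*s1 + w2*s2 = 15.6267 + 18.2
= 33.8267 m


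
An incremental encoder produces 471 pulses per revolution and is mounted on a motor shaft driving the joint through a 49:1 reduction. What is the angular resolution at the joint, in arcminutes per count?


counts per rev = 471
effective counts at joint = 471 * 49 = 23079
resolution = 360*60 / 23079
= 0.9359 arcmin/count


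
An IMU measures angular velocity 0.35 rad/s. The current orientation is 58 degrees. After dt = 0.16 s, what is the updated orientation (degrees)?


delta_theta = w * dt = 0.35 * 0.16 = 0.056 rad
= 3.2086 deg
theta_new = 58 + 3.2086 = 61.2086 deg


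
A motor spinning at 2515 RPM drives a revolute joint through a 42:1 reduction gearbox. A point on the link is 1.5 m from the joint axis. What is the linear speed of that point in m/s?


omega_motor = 2515 * 2*pi/60 = 263.3702 rad/s
omega_joint = omega_motor / 42 = 6.2707 rad/s
v = omega_joint * r = 6.2707 * 1.5
= 9.4061 m/s


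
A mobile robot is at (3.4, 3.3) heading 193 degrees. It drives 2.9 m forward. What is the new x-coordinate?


x_new = x0 + d*cos(theta)
= 3.4 + 2.9*cos(193)
= 3.4 + -2.8257
= 0.5743


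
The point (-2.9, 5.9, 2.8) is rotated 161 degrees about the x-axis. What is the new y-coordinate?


Rotation about x-axis: y' = y*cos(theta) - z*sin(theta)
= 5.9 * -0.9455 - 2.8 * 0.3256
= -6.4902


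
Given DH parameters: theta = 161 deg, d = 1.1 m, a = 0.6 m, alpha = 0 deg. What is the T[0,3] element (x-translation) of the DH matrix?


T[0,3] = a * cos(theta)
= 0.6 * cos(161 deg)
= 0.6 * -0.9455
= -0.5673


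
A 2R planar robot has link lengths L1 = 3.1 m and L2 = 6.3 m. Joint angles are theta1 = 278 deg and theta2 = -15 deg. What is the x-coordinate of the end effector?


Convert angles to radians: theta1 = 4.852, theta2 = -0.2618
x = L1*cos(theta1) + L2*cos(theta1+theta2)
x = 0.4314 + -0.7678
x = -0.3363


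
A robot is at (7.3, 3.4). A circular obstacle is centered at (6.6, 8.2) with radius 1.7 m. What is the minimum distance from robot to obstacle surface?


center_dist = sqrt((7.3-6.6)^2 + (3.4-8.2)^2)
= sqrt(0.49 + 23.04)
= 4.8508
min_dist = center_dist - radius = 4.8508 - 1.7 = 3.1508 m


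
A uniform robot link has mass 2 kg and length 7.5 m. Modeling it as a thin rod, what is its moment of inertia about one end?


I = (1/3) * m * L^2
= (1/3) * 2 * 7.5^2
= 0.333333 * 2 * 56.25
= 37.5 kg*m^2


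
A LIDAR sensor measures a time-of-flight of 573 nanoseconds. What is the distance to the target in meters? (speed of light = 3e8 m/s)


tof = 573 ns = 5.73e-07 s
dist = c * tof / 2
= 3e8 * 5.73e-07 / 2
= 85.95 m


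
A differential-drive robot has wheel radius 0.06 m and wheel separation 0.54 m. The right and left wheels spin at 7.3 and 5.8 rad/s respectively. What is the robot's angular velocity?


vR = r*wR = 0.06*7.3 = 0.438 m/s
vL = r*wL = 0.06*5.8 = 0.348 m/s
v = (vR+vL)/2 = 0.393 m/s
omega = (vR-vL)/L = 0.1667 rad/s
angular velocity = 0.1667 rad/s


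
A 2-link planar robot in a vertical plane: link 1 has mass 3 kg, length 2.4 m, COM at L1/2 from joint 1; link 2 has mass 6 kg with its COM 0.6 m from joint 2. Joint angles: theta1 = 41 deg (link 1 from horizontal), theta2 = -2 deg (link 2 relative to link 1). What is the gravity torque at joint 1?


Horizontal distance from joint 1 to link-1 COM:
  x_c1 = (L1/2)*cos(t1) = 1.2 * 0.7547 = 0.9057 m
Horizontal distance from joint 1 to link-2 COM:
  x_c2 = L1*cos(t1) + Lc2*cos(t1+t2)
       = 2.4*0.7547 + 0.6*0.7771 = 2.2776 m
tau1 = m1*g*x_c1 + m2*g*x_c2
     = 3*9.81*0.9057 + 6*9.81*2.2776
     = 26.6533 + 134.059
     = 160.7123 Nm


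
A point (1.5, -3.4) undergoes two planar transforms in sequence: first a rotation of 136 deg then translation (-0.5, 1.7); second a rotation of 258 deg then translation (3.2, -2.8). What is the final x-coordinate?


After transform 1:
x1 = cos(136)*1.5 - sin(136)*-3.4 + -0.5 = 0.7828
y1 = sin(136)*1.5 + cos(136)*-3.4 + 1.7 = 5.1877
After transform 2:
x2 = cos(258)*0.7828 - sin(258)*5.1877 + 3.2
= 8.1116


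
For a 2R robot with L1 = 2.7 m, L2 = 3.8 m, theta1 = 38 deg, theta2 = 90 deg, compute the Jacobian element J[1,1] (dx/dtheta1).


J[1,1] = -L1*sin(t1) - L2*sin(t1+t2)
= -2.7*sin(38) - 3.8*sin(128)
= -4.6567


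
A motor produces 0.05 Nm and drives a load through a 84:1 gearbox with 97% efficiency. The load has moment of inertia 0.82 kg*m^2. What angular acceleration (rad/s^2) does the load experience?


tau_out = tau_motor * N * eta
= 0.05 * 84 * 0.97 = 4.074 Nm
alpha = tau_out / I = 4.074 / 0.82
= 4.9683 rad/s^2


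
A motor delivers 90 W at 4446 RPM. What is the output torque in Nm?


omega = 4446 * 2*pi/60 = 465.584 rad/s
tau = P / omega = 90 / 465.584
= 0.1933 Nm


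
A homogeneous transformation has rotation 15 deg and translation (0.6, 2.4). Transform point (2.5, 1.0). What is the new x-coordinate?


x' = cos(theta)*px - sin(theta)*py + tx
= 0.9659*2.5 - 0.2588*1.0 + 0.6
= 2.756


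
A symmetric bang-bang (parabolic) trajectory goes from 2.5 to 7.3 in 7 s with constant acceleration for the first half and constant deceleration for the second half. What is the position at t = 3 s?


Symmetric rest-to-rest: each phase covers (pf-p0)/2 in time T/2. 0.5*a*(T/2)^2 = (pf-p0)/2 => a = 4*(pf-p0)/T^2
a = 4*(7.3-2.5)/7^2 = 0.3918
t = 3 is in the acceleration phase (t <= T/2).
p = p0 + 0.5*a*t^2 = 2.5 + 0.5*0.3918*3^2
= 4.2633


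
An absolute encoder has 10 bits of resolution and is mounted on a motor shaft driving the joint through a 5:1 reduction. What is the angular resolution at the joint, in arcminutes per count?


counts = 2^10 = 1024
effective counts at joint = 1024 * 5 = 5120
resolution = 360*60 / 5120
= 4.2188 arcmin/count


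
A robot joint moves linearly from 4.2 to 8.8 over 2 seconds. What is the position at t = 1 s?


s = t/T = 1/2 = 0.5
p(t) = p0 + (pf-p0)*s
= 4.2 + (8.8 - 4.2) * 0.5
= 6.5


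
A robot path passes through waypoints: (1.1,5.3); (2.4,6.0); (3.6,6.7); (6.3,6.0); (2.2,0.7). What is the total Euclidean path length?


Segment lengths:
  seg1 = sqrt((1.3)^2 + (0.7)^2) = 1.4765
  seg2 = sqrt((1.2)^2 + (0.7)^2) = 1.3892
  seg3 = sqrt((2.7)^2 + (-0.7)^2) = 2.7893
  seg4 = sqrt((-4.1)^2 + (-5.3)^2) = 6.7007
Total = 12.3557


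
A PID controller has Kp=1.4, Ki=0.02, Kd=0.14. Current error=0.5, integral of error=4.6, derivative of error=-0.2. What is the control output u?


u = Kp*e + Ki*int(e) + Kd*de/dt
= 1.4*0.5 + 0.02*4.6 + 0.14*(-0.2)
= 0.7 + 0.092 + -0.028
= 0.764


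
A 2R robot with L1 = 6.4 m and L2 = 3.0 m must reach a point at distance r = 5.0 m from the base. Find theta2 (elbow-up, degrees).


cos(theta2) = (r^2 - L1^2 - L2^2) / (2*L1*L2)
cos(theta2) = (25.0 - 40.96 - 9.0) / 38.4
cos(theta2) = -0.65
theta2 = 130.5416 degrees


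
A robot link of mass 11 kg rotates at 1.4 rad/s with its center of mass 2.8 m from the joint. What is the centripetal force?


F = m * omega^2 * r
= 11 * 1.4^2 * 2.8
= 11 * 1.96 * 2.8
= 60.368 N


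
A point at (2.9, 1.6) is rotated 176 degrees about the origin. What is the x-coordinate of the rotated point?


x' = x*cos(theta) - y*sin(theta)
cos(176 deg) = -0.9976, sin(176 deg) = 0.0698
x' = 2.9 * -0.9976 - 1.6 * 0.0698
= -2.8929 - 0.1116
= -3.0045


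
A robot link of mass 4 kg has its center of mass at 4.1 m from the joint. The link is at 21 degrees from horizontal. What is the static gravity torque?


tau = m*g*L*cos(angle)
= 4 * 9.81 * 4.1 * cos(21 deg)
= 4 * 9.81 * 4.1 * 0.9336
= 150.1982 Nm


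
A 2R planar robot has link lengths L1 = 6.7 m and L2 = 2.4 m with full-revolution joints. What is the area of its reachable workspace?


r_max = L1 + L2 = 9.1 m
r_min = |L1 - L2| = 4.3 m
Area = pi*(r_max^2 - r_min^2)
= pi*(82.81 - 18.49)
= pi * 64.32
= 202.0672 m^2


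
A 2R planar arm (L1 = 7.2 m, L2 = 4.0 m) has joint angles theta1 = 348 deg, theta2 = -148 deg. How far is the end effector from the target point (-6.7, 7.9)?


End effector via forward kinematics:
x = L1*cos(t1) + L2*cos(t1+t2) = 3.2839
y = L1*sin(t1) + L2*sin(t1+t2) = -2.865
Distance to target:
d = sqrt((-6.7 - 3.2839)^2 + (7.9 - -2.865)^2)
= sqrt(99.6781 + 115.8862)
= 14.6821 m


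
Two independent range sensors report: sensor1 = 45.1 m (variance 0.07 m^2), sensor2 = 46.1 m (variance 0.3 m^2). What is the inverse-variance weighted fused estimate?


w1 = (1/var1) / (1/var1 + 1/var2)
   = 14.2857 / (14.2857 + 3.3333) = 0.8108
w2 = 1 - w1 = 0.1892
fused = w1*s1 + w2*s2 = 36.5676 + 8.7216
= 45.2892 m


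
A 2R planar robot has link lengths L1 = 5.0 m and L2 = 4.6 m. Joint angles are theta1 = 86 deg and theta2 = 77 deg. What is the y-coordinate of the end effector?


Convert angles to radians: theta1 = 1.501, theta2 = 1.3439
y = L1*sin(theta1) + L2*sin(theta1+theta2)
y = 4.9878 + 1.3449
y = 6.3327


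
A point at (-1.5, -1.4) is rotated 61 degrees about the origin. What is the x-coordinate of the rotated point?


x' = x*cos(theta) - y*sin(theta)
cos(61 deg) = 0.4848, sin(61 deg) = 0.8746
x' = -1.5 * 0.4848 - -1.4 * 0.8746
= -0.7272 - -1.2245
= 0.4973


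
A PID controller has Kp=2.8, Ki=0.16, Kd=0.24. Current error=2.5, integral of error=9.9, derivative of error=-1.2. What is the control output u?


u = Kp*e + Ki*int(e) + Kd*de/dt
= 2.8*2.5 + 0.16*9.9 + 0.24*(-1.2)
= 7.0 + 1.584 + -0.288
= 8.296


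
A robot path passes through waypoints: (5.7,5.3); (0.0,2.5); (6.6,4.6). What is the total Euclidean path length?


Segment lengths:
  seg1 = sqrt((-5.7)^2 + (-2.8)^2) = 6.3506
  seg2 = sqrt((6.6)^2 + (2.1)^2) = 6.926
Total = 13.2766


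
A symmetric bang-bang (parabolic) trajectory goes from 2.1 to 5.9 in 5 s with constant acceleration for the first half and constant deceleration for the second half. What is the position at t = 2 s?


Symmetric rest-to-rest: each phase covers (pf-p0)/2 in time T/2. 0.5*a*(T/2)^2 = (pf-p0)/2 => a = 4*(pf-p0)/T^2
a = 4*(5.9-2.1)/5^2 = 0.608
t = 2 is in the acceleration phase (t <= T/2).
p = p0 + 0.5*a*t^2 = 2.1 + 0.5*0.608*2^2
= 3.316


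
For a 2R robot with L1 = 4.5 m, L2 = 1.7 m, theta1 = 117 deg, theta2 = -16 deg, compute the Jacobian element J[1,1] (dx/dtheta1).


J[1,1] = -L1*sin(t1) - L2*sin(t1+t2)
= -4.5*sin(117) - 1.7*sin(101)
= -5.6783


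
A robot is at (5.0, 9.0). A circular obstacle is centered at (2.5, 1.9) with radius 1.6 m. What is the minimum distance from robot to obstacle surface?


center_dist = sqrt((5.0-2.5)^2 + (9.0-1.9)^2)
= sqrt(6.25 + 50.41)
= 7.5273
min_dist = center_dist - radius = 7.5273 - 1.6 = 5.9273 m


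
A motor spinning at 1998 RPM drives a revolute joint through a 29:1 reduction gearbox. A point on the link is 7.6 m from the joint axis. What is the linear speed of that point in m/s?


omega_motor = 1998 * 2*pi/60 = 209.2301 rad/s
omega_joint = omega_motor / 29 = 7.2148 rad/s
v = omega_joint * r = 7.2148 * 7.6
= 54.8327 m/s


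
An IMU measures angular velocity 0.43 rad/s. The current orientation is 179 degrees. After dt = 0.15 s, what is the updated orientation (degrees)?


delta_theta = w * dt = 0.43 * 0.15 = 0.0645 rad
= 3.6956 deg
theta_new = 179 + 3.6956 = 182.6956 deg


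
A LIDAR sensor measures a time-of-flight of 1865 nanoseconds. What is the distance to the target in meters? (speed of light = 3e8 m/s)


tof = 1865 ns = 1.865e-06 s
dist = c * tof / 2
= 3e8 * 1.865e-06 / 2
= 279.75 m


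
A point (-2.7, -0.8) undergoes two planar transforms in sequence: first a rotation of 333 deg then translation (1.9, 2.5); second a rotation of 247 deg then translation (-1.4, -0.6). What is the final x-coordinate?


After transform 1:
x1 = cos(333)*-2.7 - sin(333)*-0.8 + 1.9 = -0.8689
y1 = sin(333)*-2.7 + cos(333)*-0.8 + 2.5 = 3.013
After transform 2:
x2 = cos(247)*-0.8689 - sin(247)*3.013 + -1.4
= 1.713


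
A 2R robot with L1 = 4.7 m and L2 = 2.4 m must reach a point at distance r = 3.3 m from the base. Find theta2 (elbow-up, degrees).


cos(theta2) = (r^2 - L1^2 - L2^2) / (2*L1*L2)
cos(theta2) = (10.89 - 22.09 - 5.76) / 22.56
cos(theta2) = -0.751773
theta2 = 138.7442 degrees


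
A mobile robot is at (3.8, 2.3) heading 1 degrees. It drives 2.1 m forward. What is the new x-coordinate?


x_new = x0 + d*cos(theta)
= 3.8 + 2.1*cos(1)
= 3.8 + 2.0997
= 5.8997


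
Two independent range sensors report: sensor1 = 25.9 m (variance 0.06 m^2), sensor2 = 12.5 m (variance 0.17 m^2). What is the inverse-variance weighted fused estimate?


w1 = (1/var1) / (1/var1 + 1/var2)
   = 16.6667 / (16.6667 + 5.8824) = 0.7391
w2 = 1 - w1 = 0.2609
fused = w1*s1 + w2*s2 = 19.1435 + 3.2609
= 22.4043 m


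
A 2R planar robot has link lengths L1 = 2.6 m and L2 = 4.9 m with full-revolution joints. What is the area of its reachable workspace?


r_max = L1 + L2 = 7.5 m
r_min = |L1 - L2| = 2.3 m
Area = pi*(r_max^2 - r_min^2)
= pi*(56.25 - 5.29)
= pi * 50.96
= 160.0956 m^2


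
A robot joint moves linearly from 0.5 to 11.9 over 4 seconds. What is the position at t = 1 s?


s = t/T = 1/4 = 0.25
p(t) = p0 + (pf-p0)*s
= 0.5 + (11.9 - 0.5) * 0.25
= 3.35


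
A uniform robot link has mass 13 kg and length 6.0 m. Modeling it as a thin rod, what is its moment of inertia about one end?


I = (1/3) * m * L^2
= (1/3) * 13 * 6.0^2
= 0.333333 * 13 * 36.0
= 156.0 kg*m^2


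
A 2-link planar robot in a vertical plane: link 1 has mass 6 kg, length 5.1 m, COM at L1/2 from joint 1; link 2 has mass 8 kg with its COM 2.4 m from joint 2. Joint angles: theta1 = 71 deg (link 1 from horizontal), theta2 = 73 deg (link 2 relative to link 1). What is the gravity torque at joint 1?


Horizontal distance from joint 1 to link-1 COM:
  x_c1 = (L1/2)*cos(t1) = 2.55 * 0.3256 = 0.8302 m
Horizontal distance from joint 1 to link-2 COM:
  x_c2 = L1*cos(t1) + Lc2*cos(t1+t2)
       = 5.1*0.3256 + 2.4*-0.809 = -0.2812 m
tau1 = m1*g*x_c1 + m2*g*x_c2
     = 6*9.81*0.8302 + 8*9.81*-0.2812
     = 48.8655 + -22.072
     = 26.7935 Nm


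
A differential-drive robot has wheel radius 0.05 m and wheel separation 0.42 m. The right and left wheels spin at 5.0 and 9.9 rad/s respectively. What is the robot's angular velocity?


vR = r*wR = 0.05*5.0 = 0.25 m/s
vL = r*wL = 0.05*9.9 = 0.495 m/s
v = (vR+vL)/2 = 0.3725 m/s
omega = (vR-vL)/L = -0.5833 rad/s
angular velocity = -0.5833 rad/s


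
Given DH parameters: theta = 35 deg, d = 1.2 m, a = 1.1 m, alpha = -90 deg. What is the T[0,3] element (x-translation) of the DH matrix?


T[0,3] = a * cos(theta)
= 1.1 * cos(35 deg)
= 1.1 * 0.8192
= 0.9011


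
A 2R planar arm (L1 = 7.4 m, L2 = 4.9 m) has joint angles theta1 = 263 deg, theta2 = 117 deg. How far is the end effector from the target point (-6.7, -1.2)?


End effector via forward kinematics:
x = L1*cos(t1) + L2*cos(t1+t2) = 3.7027
y = L1*sin(t1) + L2*sin(t1+t2) = -5.6689
Distance to target:
d = sqrt((-6.7 - 3.7027)^2 + (-1.2 - -5.6689)^2)
= sqrt(108.2153 + 19.9714)
= 11.322 m


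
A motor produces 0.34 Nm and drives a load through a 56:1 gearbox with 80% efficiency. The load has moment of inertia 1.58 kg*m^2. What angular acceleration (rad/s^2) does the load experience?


tau_out = tau_motor * N * eta
= 0.34 * 56 * 0.8 = 15.232 Nm
alpha = tau_out / I = 15.232 / 1.58
= 9.6405 rad/s^2


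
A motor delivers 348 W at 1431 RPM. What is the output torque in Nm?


omega = 1431 * 2*pi/60 = 149.854 rad/s
tau = P / omega = 348 / 149.854
= 2.3223 Nm


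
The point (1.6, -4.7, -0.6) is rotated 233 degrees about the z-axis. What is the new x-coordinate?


Rotation about z-axis: x' = x*cos(theta) - y*sin(theta)
= 1.6 * -0.6018 - -4.7 * -0.7986
= -4.7165


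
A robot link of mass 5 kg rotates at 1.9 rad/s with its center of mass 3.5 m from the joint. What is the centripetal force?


F = m * omega^2 * r
= 5 * 1.9^2 * 3.5
= 5 * 3.61 * 3.5
= 63.175 N


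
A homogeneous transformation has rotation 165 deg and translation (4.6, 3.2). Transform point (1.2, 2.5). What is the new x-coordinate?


x' = cos(theta)*px - sin(theta)*py + tx
= -0.9659*1.2 - 0.2588*2.5 + 4.6
= 2.7938


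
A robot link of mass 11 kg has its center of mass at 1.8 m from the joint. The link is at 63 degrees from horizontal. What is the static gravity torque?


tau = m*g*L*cos(angle)
= 11 * 9.81 * 1.8 * cos(63 deg)
= 11 * 9.81 * 1.8 * 0.454
= 88.1822 Nm


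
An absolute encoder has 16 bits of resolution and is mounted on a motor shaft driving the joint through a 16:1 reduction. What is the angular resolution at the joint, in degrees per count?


counts = 2^16 = 65536
effective counts at joint = 65536 * 16 = 1048576
resolution = 360 / 1048576
= 3.4332e-04 deg/count


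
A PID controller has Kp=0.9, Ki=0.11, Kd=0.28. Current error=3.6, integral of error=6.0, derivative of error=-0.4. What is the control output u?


u = Kp*e + Ki*int(e) + Kd*de/dt
= 0.9*3.6 + 0.11*6.0 + 0.28*(-0.4)
= 3.24 + 0.66 + -0.112
= 3.788


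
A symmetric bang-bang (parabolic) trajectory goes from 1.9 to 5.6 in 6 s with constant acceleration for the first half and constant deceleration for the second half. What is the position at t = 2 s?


Symmetric rest-to-rest: each phase covers (pf-p0)/2 in time T/2. 0.5*a*(T/2)^2 = (pf-p0)/2 => a = 4*(pf-p0)/T^2
a = 4*(5.6-1.9)/6^2 = 0.4111
t = 2 is in the acceleration phase (t <= T/2).
p = p0 + 0.5*a*t^2 = 1.9 + 0.5*0.4111*2^2
= 2.7222


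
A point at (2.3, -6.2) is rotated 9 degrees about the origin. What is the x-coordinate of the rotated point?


x' = x*cos(theta) - y*sin(theta)
cos(9 deg) = 0.9877, sin(9 deg) = 0.1564
x' = 2.3 * 0.9877 - -6.2 * 0.1564
= 2.2717 - -0.9699
= 3.2416


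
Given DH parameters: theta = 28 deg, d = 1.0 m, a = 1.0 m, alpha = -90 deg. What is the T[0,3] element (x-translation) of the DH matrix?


T[0,3] = a * cos(theta)
= 1.0 * cos(28 deg)
= 1.0 * 0.8829
= 0.8829


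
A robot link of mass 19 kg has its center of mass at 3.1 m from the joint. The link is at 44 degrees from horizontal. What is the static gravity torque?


tau = m*g*L*cos(angle)
= 19 * 9.81 * 3.1 * cos(44 deg)
= 19 * 9.81 * 3.1 * 0.7193
= 415.641 Nm


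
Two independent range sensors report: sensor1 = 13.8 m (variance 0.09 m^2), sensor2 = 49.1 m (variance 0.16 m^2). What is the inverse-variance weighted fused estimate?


w1 = (1/var1) / (1/var1 + 1/var2)
   = 11.1111 / (11.1111 + 6.25) = 0.64
w2 = 1 - w1 = 0.36
fused = w1*s1 + w2*s2 = 8.832 + 17.676
= 26.508 m


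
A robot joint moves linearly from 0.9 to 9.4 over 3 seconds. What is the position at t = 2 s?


s = t/T = 2/3 = 0.6667
p(t) = p0 + (pf-p0)*s
= 0.9 + (9.4 - 0.9) * 0.6667
= 6.5667


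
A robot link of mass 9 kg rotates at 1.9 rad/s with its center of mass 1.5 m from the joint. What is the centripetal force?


F = m * omega^2 * r
= 9 * 1.9^2 * 1.5
= 9 * 3.61 * 1.5
= 48.735 N


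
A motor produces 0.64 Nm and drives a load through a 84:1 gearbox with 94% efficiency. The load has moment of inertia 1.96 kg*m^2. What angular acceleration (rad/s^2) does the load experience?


tau_out = tau_motor * N * eta
= 0.64 * 84 * 0.94 = 50.5344 Nm
alpha = tau_out / I = 50.5344 / 1.96
= 25.7829 rad/s^2


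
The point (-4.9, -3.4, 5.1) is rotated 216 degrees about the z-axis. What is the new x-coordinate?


Rotation about z-axis: x' = x*cos(theta) - y*sin(theta)
= -4.9 * -0.809 - -3.4 * -0.5878
= 1.9657


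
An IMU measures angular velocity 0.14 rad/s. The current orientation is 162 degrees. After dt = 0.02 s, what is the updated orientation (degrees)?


delta_theta = w * dt = 0.14 * 0.02 = 0.0028 rad
= 0.1604 deg
theta_new = 162 + 0.1604 = 162.1604 deg


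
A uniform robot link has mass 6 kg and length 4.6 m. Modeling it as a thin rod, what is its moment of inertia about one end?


I = (1/3) * m * L^2
= (1/3) * 6 * 4.6^2
= 0.333333 * 6 * 21.16
= 42.32 kg*m^2


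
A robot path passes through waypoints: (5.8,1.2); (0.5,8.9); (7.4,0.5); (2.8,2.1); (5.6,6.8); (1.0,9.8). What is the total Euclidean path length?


Segment lengths:
  seg1 = sqrt((-5.3)^2 + (7.7)^2) = 9.3477
  seg2 = sqrt((6.9)^2 + (-8.4)^2) = 10.8706
  seg3 = sqrt((-4.6)^2 + (1.6)^2) = 4.8703
  seg4 = sqrt((2.8)^2 + (4.7)^2) = 5.4708
  seg5 = sqrt((-4.6)^2 + (3.0)^2) = 5.4918
Total = 36.0513


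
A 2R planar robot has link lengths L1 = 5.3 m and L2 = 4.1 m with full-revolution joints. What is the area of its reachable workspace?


r_max = L1 + L2 = 9.4 m
r_min = |L1 - L2| = 1.2 m
Area = pi*(r_max^2 - r_min^2)
= pi*(88.36 - 1.44)
= pi * 86.92
= 273.0672 m^2


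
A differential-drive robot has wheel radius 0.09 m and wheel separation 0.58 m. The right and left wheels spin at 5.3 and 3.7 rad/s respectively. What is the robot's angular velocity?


vR = r*wR = 0.09*5.3 = 0.477 m/s
vL = r*wL = 0.09*3.7 = 0.333 m/s
v = (vR+vL)/2 = 0.405 m/s
omega = (vR-vL)/L = 0.2483 rad/s
angular velocity = 0.2483 rad/s


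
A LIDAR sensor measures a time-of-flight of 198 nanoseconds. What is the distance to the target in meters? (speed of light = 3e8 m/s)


tof = 198 ns = 1.98e-07 s
dist = c * tof / 2
= 3e8 * 1.98e-07 / 2
= 29.7 m


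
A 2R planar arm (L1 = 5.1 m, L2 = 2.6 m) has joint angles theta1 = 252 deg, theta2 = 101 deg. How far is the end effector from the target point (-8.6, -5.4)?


End effector via forward kinematics:
x = L1*cos(t1) + L2*cos(t1+t2) = 1.0046
y = L1*sin(t1) + L2*sin(t1+t2) = -5.1672
Distance to target:
d = sqrt((-8.6 - 1.0046)^2 + (-5.4 - -5.1672)^2)
= sqrt(92.249 + 0.0542)
= 9.6075 m


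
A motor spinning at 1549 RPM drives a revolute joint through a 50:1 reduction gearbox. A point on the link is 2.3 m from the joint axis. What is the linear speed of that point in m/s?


omega_motor = 1549 * 2*pi/60 = 162.2109 rad/s
omega_joint = omega_motor / 50 = 3.2442 rad/s
v = omega_joint * r = 3.2442 * 2.3
= 7.4617 m/s


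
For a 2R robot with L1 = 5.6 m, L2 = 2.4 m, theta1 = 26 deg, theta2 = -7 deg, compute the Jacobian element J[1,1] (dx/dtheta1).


J[1,1] = -L1*sin(t1) - L2*sin(t1+t2)
= -5.6*sin(26) - 2.4*sin(19)
= -3.2362


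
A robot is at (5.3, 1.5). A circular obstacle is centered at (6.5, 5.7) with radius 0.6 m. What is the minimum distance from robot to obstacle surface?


center_dist = sqrt((5.3-6.5)^2 + (1.5-5.7)^2)
= sqrt(1.44 + 17.64)
= 4.3681
min_dist = center_dist - radius = 4.3681 - 0.6 = 3.7681 m


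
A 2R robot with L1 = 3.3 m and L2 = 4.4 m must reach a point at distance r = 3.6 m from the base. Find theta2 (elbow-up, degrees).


cos(theta2) = (r^2 - L1^2 - L2^2) / (2*L1*L2)
cos(theta2) = (12.96 - 10.89 - 19.36) / 29.04
cos(theta2) = -0.595386
theta2 = 126.5401 degrees


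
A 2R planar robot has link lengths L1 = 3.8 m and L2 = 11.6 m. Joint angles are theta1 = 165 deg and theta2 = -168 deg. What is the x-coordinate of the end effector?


Convert angles to radians: theta1 = 2.8798, theta2 = -2.9322
x = L1*cos(theta1) + L2*cos(theta1+theta2)
x = -3.6705 + 11.5841
x = 7.9136


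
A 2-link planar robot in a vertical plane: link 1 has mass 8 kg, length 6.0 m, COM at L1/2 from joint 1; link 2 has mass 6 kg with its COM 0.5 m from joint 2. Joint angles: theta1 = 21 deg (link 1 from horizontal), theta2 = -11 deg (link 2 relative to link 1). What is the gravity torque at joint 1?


Horizontal distance from joint 1 to link-1 COM:
  x_c1 = (L1/2)*cos(t1) = 3.0 * 0.9336 = 2.8007 m
Horizontal distance from joint 1 to link-2 COM:
  x_c2 = L1*cos(t1) + Lc2*cos(t1+t2)
       = 6.0*0.9336 + 0.5*0.9848 = 6.0939 m
tau1 = m1*g*x_c1 + m2*g*x_c2
     = 8*9.81*2.8007 + 6*9.81*6.0939
     = 219.8022 + 358.6862
     = 578.4883 Nm


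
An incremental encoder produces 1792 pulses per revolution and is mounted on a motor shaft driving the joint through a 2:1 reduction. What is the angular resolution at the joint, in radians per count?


counts per rev = 1792
effective counts at joint = 1792 * 2 = 3584
resolution = 2*pi / 3584
= 0.0018 rad/count


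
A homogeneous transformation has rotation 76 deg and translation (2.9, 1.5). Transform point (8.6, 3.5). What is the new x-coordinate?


x' = cos(theta)*px - sin(theta)*py + tx
= 0.2419*8.6 - 0.9703*3.5 + 2.9
= 1.5845


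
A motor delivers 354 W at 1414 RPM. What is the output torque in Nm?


omega = 1414 * 2*pi/60 = 148.0737 rad/s
tau = P / omega = 354 / 148.0737
= 2.3907 Nm


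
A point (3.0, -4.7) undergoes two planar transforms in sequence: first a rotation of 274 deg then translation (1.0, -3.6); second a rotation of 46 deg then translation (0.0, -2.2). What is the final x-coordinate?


After transform 1:
x1 = cos(274)*3.0 - sin(274)*-4.7 + 1.0 = -3.4793
y1 = sin(274)*3.0 + cos(274)*-4.7 + -3.6 = -6.9205
After transform 2:
x2 = cos(46)*-3.4793 - sin(46)*-6.9205 + 0.0
= 2.5613


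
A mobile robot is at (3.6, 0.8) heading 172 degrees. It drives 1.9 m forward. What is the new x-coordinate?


x_new = x0 + d*cos(theta)
= 3.6 + 1.9*cos(172)
= 3.6 + -1.8815
= 1.7185


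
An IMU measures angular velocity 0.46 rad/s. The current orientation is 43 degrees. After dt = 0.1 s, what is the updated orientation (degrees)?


delta_theta = w * dt = 0.46 * 0.1 = 0.046 rad
= 2.6356 deg
theta_new = 43 + 2.6356 = 45.6356 deg


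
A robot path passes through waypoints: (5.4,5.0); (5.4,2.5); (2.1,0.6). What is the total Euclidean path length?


Segment lengths:
  seg1 = sqrt((0.0)^2 + (-2.5)^2) = 2.5
  seg2 = sqrt((-3.3)^2 + (-1.9)^2) = 3.8079
Total = 6.3079


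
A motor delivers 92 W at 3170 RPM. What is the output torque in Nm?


omega = 3170 * 2*pi/60 = 331.9616 rad/s
tau = P / omega = 92 / 331.9616
= 0.2771 Nm


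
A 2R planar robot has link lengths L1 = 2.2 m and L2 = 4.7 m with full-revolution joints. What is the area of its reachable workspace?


r_max = L1 + L2 = 6.9 m
r_min = |L1 - L2| = 2.5 m
Area = pi*(r_max^2 - r_min^2)
= pi*(47.61 - 6.25)
= pi * 41.36
= 129.9363 m^2


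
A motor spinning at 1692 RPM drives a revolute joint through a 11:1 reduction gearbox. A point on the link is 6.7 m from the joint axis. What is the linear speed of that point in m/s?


omega_motor = 1692 * 2*pi/60 = 177.1858 rad/s
omega_joint = omega_motor / 11 = 16.1078 rad/s
v = omega_joint * r = 16.1078 * 6.7
= 107.9223 m/s


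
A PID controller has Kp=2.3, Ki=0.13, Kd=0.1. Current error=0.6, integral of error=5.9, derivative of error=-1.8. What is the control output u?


u = Kp*e + Ki*int(e) + Kd*de/dt
= 2.3*0.6 + 0.13*5.9 + 0.1*(-1.8)
= 1.38 + 0.767 + -0.18
= 1.967


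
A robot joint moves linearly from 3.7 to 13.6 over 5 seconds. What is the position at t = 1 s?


s = t/T = 1/5 = 0.2
p(t) = p0 + (pf-p0)*s
= 3.7 + (13.6 - 3.7) * 0.2
= 5.68


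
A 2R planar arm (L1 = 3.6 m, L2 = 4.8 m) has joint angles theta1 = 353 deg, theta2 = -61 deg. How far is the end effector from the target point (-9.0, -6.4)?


End effector via forward kinematics:
x = L1*cos(t1) + L2*cos(t1+t2) = 5.3713
y = L1*sin(t1) + L2*sin(t1+t2) = -4.8892
Distance to target:
d = sqrt((-9.0 - 5.3713)^2 + (-6.4 - -4.8892)^2)
= sqrt(206.5336 + 2.2825)
= 14.4505 m


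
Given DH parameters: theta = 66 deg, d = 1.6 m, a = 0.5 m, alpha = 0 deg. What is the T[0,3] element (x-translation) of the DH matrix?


T[0,3] = a * cos(theta)
= 0.5 * cos(66 deg)
= 0.5 * 0.4067
= 0.2034


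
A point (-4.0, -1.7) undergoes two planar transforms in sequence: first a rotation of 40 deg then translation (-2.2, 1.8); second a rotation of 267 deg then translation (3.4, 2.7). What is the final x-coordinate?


After transform 1:
x1 = cos(40)*-4.0 - sin(40)*-1.7 + -2.2 = -4.1714
y1 = sin(40)*-4.0 + cos(40)*-1.7 + 1.8 = -2.0734
After transform 2:
x2 = cos(267)*-4.1714 - sin(267)*-2.0734 + 3.4
= 1.5477


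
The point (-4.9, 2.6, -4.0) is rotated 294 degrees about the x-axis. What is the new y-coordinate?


Rotation about x-axis: y' = y*cos(theta) - z*sin(theta)
= 2.6 * 0.4067 - -4.0 * -0.9135
= -2.5967


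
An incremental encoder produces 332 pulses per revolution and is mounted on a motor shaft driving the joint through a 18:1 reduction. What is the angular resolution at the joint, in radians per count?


counts per rev = 332
effective counts at joint = 332 * 18 = 5976
resolution = 2*pi / 5976
= 0.0011 rad/count
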